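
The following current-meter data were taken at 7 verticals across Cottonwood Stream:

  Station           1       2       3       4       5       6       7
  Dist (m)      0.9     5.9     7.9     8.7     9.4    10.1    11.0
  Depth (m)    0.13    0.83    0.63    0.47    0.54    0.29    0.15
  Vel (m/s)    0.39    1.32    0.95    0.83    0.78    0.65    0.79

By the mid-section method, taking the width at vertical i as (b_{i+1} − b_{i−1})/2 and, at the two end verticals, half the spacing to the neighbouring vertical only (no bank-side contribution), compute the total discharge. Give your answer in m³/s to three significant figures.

5.59 m³/s

w_1 = (5.9 − 0.9)/2 = 2.5 m; q_1 = 0.39 × 0.13 × 2.5 = 0.1268 m³/s
w_2 = (7.9 − 0.9)/2 = 3.5 m; q_2 = 1.32 × 0.83 × 3.5 = 3.835 m³/s
w_3 = (8.7 − 5.9)/2 = 1.4 m; q_3 = 0.95 × 0.63 × 1.4 = 0.8379 m³/s
w_4 = (9.4 − 7.9)/2 = 0.75 m; q_4 = 0.83 × 0.47 × 0.75 = 0.2926 m³/s
w_5 = (10.1 − 8.7)/2 = 0.7 m; q_5 = 0.78 × 0.54 × 0.7 = 0.2948 m³/s
w_6 = (11.0 − 9.4)/2 = 0.8 m; q_6 = 0.65 × 0.29 × 0.8 = 0.1508 m³/s
w_7 = (11.0 − 10.1)/2 = 0.45 m; q_7 = 0.79 × 0.15 × 0.45 = 0.05333 m³/s
Q = Σ qᵢ = 5.591 m³/s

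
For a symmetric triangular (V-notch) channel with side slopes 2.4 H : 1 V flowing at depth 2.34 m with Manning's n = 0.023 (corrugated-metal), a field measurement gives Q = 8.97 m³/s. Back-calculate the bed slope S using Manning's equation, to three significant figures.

0.000222

A = z·y² = 2.4×2.34² = 13.14 m²
P = 2y√(1+z²) = 2×2.34×√(1+2.4²) = 12.17 m
R = A/P = 13.14/12.17 = 1.080 m
S = (Q·n / (1·A·R^(2/3)))² = (8.97×0.023 / (1×13.14×1.053))² = 0.0002224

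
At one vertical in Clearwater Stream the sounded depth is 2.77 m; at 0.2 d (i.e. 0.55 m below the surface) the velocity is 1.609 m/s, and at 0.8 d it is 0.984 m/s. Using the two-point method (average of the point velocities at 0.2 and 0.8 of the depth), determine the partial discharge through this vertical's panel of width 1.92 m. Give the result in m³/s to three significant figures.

v̄ = (1.609 + 0.984) / 2 = 1.297 m/s
q = v̄ × d × w = 1.297 × 2.77 × 1.92 = 6.895 m³/s

6.90 m³/s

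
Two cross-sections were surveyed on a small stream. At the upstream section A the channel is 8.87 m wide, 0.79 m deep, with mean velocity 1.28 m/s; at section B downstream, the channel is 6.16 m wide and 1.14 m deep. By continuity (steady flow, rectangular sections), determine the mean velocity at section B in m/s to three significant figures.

Q = A₁V₁ = (8.87×0.79) × 1.28 = 8.969 m³/s
A₂ = 6.16 × 1.14 = 7.022 m²
V₂ = Q/A₂ = 8.969/7.022 = 1.277 m/s

1.28 m/s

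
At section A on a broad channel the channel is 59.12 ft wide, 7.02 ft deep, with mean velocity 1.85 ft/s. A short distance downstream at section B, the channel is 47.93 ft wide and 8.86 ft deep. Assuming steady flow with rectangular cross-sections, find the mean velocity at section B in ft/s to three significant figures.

1.81 ft/s

Q = A₁V₁ = (59.12×7.02) × 1.85 = 767.8 ft³/s
A₂ = 47.93 × 8.86 = 424.7 ft²
V₂ = Q/A₂ = 767.8/424.7 = 1.808 ft/s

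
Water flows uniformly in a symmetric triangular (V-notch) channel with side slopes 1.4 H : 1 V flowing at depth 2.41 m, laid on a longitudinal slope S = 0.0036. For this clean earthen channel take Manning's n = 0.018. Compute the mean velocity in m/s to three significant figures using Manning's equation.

3.29 m/s

A = z·y² = 1.4×2.41² = 8.131 m²
P = 2y√(1+z²) = 2×2.41×√(1+1.4²) = 8.293 m
R = A/P = 8.131/8.293 = 0.9805 m
Q = (1/n)·A·R^(2/3)·S^(1/2) = (1/0.018) × 8.131 × 0.9805^(2/3) × 0.0036^(1/2) = 26.75 m³/s
V = Q/A = 26.75/8.131 = 3.290 m/s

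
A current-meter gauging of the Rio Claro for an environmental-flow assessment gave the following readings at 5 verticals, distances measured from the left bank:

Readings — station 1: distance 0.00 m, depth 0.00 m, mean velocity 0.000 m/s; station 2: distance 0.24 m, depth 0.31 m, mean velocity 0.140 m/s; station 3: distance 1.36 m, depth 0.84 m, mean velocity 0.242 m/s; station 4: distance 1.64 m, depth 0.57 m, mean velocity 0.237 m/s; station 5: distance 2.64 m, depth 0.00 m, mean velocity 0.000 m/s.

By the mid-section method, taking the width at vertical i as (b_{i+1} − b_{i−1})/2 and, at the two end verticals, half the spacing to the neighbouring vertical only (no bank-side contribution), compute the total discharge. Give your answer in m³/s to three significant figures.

0.258 m³/s

w_2 = (1.36 − 0.00)/2 = 0.68 m; q_2 = 0.140 × 0.31 × 0.68 = 0.02951 m³/s
w_3 = (1.64 − 0.24)/2 = 0.7 m; q_3 = 0.242 × 0.84 × 0.7 = 0.1423 m³/s
w_4 = (2.64 − 1.36)/2 = 0.64 m; q_4 = 0.237 × 0.57 × 0.64 = 0.08646 m³/s
Stations 1, 5 contribute zero (depth or velocity is 0).
Q = Σ qᵢ = 0.2583 m³/s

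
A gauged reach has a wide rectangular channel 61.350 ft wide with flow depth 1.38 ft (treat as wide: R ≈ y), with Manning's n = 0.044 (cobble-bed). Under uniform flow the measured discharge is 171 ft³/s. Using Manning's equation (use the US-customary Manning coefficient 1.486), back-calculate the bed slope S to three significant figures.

0.00233

A = b·y = 61.350 × 1.38 = 84.66 ft²
Wide channel: R ≈ y = 1.38 ft
S = (Q·n / (1.486·A·R^(2/3)))² = (171×0.044 / (1.486×84.66×1.240))² = 0.002328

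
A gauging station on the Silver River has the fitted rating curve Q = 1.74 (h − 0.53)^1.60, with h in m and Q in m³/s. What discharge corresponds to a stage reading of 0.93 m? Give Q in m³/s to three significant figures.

Q = 1.74 × (0.93 − 0.53)^1.60 = 1.74 × 0.4^1.60 = 0.4016 m³/s

0.402 m³/s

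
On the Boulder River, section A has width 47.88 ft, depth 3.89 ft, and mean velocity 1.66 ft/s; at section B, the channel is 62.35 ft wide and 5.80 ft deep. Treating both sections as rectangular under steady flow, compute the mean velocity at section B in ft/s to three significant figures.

Q = A₁V₁ = (47.88×3.89) × 1.66 = 309.2 ft³/s
A₂ = 62.35 × 5.80 = 361.6 ft²
V₂ = Q/A₂ = 309.2/361.6 = 0.8550 ft/s

0.855 ft/s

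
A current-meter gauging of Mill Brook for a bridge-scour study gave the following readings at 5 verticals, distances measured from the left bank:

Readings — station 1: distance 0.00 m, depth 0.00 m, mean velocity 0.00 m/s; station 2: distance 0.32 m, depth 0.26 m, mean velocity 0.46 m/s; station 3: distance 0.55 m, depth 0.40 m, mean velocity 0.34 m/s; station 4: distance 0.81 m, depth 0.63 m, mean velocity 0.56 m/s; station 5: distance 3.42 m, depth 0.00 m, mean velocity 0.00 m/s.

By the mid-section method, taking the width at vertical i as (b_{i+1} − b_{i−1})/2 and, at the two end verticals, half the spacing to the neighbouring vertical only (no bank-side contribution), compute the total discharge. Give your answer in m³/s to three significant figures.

w_2 = (0.55 − 0.00)/2 = 0.275 m; q_2 = 0.46 × 0.26 × 0.275 = 0.03289 m³/s
w_3 = (0.81 − 0.32)/2 = 0.245 m; q_3 = 0.34 × 0.40 × 0.245 = 0.03332 m³/s
w_4 = (3.42 − 0.55)/2 = 1.435 m; q_4 = 0.56 × 0.63 × 1.435 = 0.5063 m³/s
Stations 1, 5 contribute zero (depth or velocity is 0).
Q = Σ qᵢ = 0.5725 m³/s

0.572 m³/s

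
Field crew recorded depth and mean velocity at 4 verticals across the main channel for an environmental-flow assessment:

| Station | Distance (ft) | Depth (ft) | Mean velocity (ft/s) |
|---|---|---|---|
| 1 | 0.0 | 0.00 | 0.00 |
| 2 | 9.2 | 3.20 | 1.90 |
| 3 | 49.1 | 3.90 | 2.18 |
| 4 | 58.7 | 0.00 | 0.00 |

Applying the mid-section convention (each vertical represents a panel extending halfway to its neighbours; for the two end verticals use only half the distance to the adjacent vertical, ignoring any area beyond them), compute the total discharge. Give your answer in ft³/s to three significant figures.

w_2 = (49.1 − 0.0)/2 = 24.55 ft; q_2 = 1.90 × 3.20 × 24.55 = 149.3 ft³/s
w_3 = (58.7 − 9.2)/2 = 24.75 ft; q_3 = 2.18 × 3.90 × 24.75 = 210.4 ft³/s
Stations 1, 4 contribute zero (depth or velocity is 0).
Q = Σ qᵢ = 359.7 ft³/s

360 ft³/s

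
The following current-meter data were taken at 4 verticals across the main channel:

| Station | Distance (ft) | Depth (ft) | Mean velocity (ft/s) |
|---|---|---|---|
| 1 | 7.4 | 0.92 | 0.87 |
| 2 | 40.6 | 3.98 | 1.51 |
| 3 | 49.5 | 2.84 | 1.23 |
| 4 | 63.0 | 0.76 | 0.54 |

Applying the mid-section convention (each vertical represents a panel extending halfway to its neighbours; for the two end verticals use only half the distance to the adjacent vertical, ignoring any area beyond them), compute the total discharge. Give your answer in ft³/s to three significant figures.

182 ft³/s

w_1 = (40.6 − 7.4)/2 = 16.6 ft; q_1 = 0.87 × 0.92 × 16.6 = 13.29 ft³/s
w_2 = (49.5 − 7.4)/2 = 21.05 ft; q_2 = 1.51 × 3.98 × 21.05 = 126.5 ft³/s
w_3 = (63.0 − 40.6)/2 = 11.2 ft; q_3 = 1.23 × 2.84 × 11.2 = 39.12 ft³/s
w_4 = (63.0 − 49.5)/2 = 6.75 ft; q_4 = 0.54 × 0.76 × 6.75 = 2.770 ft³/s
Q = Σ qᵢ = 181.7 ft³/s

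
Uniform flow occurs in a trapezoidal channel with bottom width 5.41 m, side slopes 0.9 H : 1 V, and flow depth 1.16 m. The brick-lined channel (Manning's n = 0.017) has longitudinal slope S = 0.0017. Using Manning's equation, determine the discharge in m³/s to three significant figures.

A = (b + z·y)·y = (5.41 + 0.9×1.16)×1.16 = 7.487 m²
P = b + 2y√(1+z²) = 5.41 + 2×1.16×√(1+0.9²) = 8.531 m
R = A/P = 7.487/8.531 = 0.8776 m
Q = (1/n)·A·R^(2/3)·S^(1/2) = (1/0.017) × 7.487 × 0.8776^(2/3) × 0.0017^(1/2) = 16.64 m³/s

16.6 m³/s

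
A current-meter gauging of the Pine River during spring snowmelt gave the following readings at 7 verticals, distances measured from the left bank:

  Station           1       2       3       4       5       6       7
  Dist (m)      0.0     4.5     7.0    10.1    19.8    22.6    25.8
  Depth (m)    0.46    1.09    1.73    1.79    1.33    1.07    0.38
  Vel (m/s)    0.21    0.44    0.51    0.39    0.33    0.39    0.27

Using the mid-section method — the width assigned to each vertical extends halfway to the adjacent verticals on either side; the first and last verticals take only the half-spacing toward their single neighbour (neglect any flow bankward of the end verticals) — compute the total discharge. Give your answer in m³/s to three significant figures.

13.0 m³/s

w_1 = (4.5 − 0.0)/2 = 2.25 m; q_1 = 0.21 × 0.46 × 2.25 = 0.2174 m³/s
w_2 = (7.0 − 0.0)/2 = 3.5 m; q_2 = 0.44 × 1.09 × 3.5 = 1.679 m³/s
w_3 = (10.1 − 4.5)/2 = 2.8 m; q_3 = 0.51 × 1.73 × 2.8 = 2.470 m³/s
w_4 = (19.8 − 7.0)/2 = 6.4 m; q_4 = 0.39 × 1.79 × 6.4 = 4.468 m³/s
w_5 = (22.6 − 10.1)/2 = 6.25 m; q_5 = 0.33 × 1.33 × 6.25 = 2.743 m³/s
w_6 = (25.8 − 19.8)/2 = 3 m; q_6 = 0.39 × 1.07 × 3 = 1.252 m³/s
w_7 = (25.8 − 22.6)/2 = 1.6 m; q_7 = 0.27 × 0.38 × 1.6 = 0.1642 m³/s
Q = Σ qᵢ = 12.99 m³/s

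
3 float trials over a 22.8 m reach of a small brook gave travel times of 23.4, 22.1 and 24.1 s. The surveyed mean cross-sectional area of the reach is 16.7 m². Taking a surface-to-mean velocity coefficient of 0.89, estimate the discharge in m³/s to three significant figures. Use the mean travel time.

t̄ = (23.4 + 22.1 + 24.1) / 3 = 23.2 s
v_surface = L / t̄ = 22.8 / 23.2 = 0.9828 m/s
v_mean = 0.89 × 0.9828 = 0.8747 m/s
Q = A × v_mean = 16.7 × 0.8747 = 14.61 m³/s

14.6 m³/s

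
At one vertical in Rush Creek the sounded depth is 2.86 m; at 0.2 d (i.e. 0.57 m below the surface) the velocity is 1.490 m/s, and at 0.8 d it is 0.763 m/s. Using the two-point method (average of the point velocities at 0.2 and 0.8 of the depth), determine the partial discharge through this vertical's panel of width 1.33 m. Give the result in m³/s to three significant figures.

v̄ = (1.490 + 0.763) / 2 = 1.127 m/s
q = v̄ × d × w = 1.127 × 2.86 × 1.33 = 4.285 m³/s

4.28 m³/s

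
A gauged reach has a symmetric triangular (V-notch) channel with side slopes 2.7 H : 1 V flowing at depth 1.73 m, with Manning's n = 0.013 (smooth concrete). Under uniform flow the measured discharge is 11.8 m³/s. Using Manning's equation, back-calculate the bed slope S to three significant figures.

0.000476

A = z·y² = 2.7×1.73² = 8.081 m²
P = 2y√(1+z²) = 2×1.73×√(1+2.7²) = 9.962 m
R = A/P = 8.081/9.962 = 0.8112 m
S = (Q·n / (1·A·R^(2/3)))² = (11.8×0.013 / (1×8.081×0.8698))² = 0.0004764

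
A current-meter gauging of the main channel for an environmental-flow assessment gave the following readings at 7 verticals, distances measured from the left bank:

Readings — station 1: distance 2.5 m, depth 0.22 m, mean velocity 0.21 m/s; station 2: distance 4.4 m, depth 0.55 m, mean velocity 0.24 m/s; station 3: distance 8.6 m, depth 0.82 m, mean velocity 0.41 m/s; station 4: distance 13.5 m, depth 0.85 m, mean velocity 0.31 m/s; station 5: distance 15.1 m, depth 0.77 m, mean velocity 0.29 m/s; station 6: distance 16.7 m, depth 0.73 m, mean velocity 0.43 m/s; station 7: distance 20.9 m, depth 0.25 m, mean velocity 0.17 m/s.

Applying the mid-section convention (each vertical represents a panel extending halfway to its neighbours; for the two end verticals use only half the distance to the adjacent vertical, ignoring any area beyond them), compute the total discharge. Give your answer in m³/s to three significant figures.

w_1 = (4.4 − 2.5)/2 = 0.95 m; q_1 = 0.21 × 0.22 × 0.95 = 0.04389 m³/s
w_2 = (8.6 − 2.5)/2 = 3.05 m; q_2 = 0.24 × 0.55 × 3.05 = 0.4026 m³/s
w_3 = (13.5 − 4.4)/2 = 4.55 m; q_3 = 0.41 × 0.82 × 4.55 = 1.530 m³/s
w_4 = (15.1 − 8.6)/2 = 3.25 m; q_4 = 0.31 × 0.85 × 3.25 = 0.8564 m³/s
w_5 = (16.7 − 13.5)/2 = 1.6 m; q_5 = 0.29 × 0.77 × 1.6 = 0.3573 m³/s
w_6 = (20.9 − 15.1)/2 = 2.9 m; q_6 = 0.43 × 0.73 × 2.9 = 0.9103 m³/s
w_7 = (20.9 − 16.7)/2 = 2.1 m; q_7 = 0.17 × 0.25 × 2.1 = 0.08925 m³/s
Q = Σ qᵢ = 4.189 m³/s

4.19 m³/s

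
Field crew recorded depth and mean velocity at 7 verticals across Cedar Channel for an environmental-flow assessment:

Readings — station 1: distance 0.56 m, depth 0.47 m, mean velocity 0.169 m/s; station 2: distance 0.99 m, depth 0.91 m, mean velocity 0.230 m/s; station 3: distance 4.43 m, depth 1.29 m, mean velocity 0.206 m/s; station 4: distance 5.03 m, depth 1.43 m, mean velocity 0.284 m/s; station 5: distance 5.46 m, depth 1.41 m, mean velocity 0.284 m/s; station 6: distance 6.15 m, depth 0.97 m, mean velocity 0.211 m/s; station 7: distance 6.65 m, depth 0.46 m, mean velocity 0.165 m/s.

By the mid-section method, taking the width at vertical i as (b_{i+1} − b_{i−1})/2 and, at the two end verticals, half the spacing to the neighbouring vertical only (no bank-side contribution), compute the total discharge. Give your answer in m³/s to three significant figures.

w_1 = (0.99 − 0.56)/2 = 0.215 m; q_1 = 0.169 × 0.47 × 0.215 = 0.01708 m³/s
w_2 = (4.43 − 0.56)/2 = 1.935 m; q_2 = 0.230 × 0.91 × 1.935 = 0.4050 m³/s
w_3 = (5.03 − 0.99)/2 = 2.02 m; q_3 = 0.206 × 1.29 × 2.02 = 0.5368 m³/s
w_4 = (5.46 − 4.43)/2 = 0.515 m; q_4 = 0.284 × 1.43 × 0.515 = 0.2092 m³/s
w_5 = (6.15 − 5.03)/2 = 0.56 m; q_5 = 0.284 × 1.41 × 0.56 = 0.2242 m³/s
w_6 = (6.65 − 5.46)/2 = 0.595 m; q_6 = 0.211 × 0.97 × 0.595 = 0.1218 m³/s
w_7 = (6.65 − 6.15)/2 = 0.25 m; q_7 = 0.165 × 0.46 × 0.25 = 0.01898 m³/s
Q = Σ qᵢ = 1.533 m³/s

1.53 m³/s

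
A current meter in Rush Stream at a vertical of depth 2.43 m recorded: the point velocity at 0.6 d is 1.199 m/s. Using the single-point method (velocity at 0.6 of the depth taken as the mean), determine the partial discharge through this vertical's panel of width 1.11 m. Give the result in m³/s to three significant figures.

3.23 m³/s

v̄ = v₀.₆ = 1.199 m/s
q = v̄ × d × w = 1.199 × 2.43 × 1.11 = 3.234 m³/s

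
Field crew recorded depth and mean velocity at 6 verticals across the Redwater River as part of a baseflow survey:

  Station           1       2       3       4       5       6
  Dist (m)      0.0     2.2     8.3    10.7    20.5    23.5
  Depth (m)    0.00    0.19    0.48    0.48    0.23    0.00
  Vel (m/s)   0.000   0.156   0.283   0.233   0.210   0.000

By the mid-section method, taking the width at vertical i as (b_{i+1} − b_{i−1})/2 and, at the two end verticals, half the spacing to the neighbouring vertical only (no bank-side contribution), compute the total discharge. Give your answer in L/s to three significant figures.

w_2 = (8.3 − 0.0)/2 = 4.15 m; q_2 = 0.156 × 0.19 × 4.15 = 0.1230 m³/s
w_3 = (10.7 − 2.2)/2 = 4.25 m; q_3 = 0.283 × 0.48 × 4.25 = 0.5773 m³/s
w_4 = (20.5 − 8.3)/2 = 6.1 m; q_4 = 0.233 × 0.48 × 6.1 = 0.6822 m³/s
w_5 = (23.5 − 10.7)/2 = 6.4 m; q_5 = 0.210 × 0.23 × 6.4 = 0.3091 m³/s
Stations 1, 6 contribute zero (depth or velocity is 0).
Q = Σ qᵢ = 1.692 m³/s
= 1.692 × 1000 = 1692 L/s

1690 L/s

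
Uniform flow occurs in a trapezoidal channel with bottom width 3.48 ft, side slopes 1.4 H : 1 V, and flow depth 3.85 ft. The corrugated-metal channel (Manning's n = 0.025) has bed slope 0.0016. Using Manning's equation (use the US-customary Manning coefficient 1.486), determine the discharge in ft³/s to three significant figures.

131 ft³/s

A = (b + z·y)·y = (3.48 + 1.4×3.85)×3.85 = 34.15 ft²
P = b + 2y√(1+z²) = 3.48 + 2×3.85×√(1+1.4²) = 16.73 ft
R = A/P = 34.15/16.73 = 2.042 ft
Q = (1.486/n)·A·R^(2/3)·S^(1/2) = (1.486/0.025) × 34.15 × 2.042^(2/3) × 0.0016^(1/2) = 130.7 ft³/s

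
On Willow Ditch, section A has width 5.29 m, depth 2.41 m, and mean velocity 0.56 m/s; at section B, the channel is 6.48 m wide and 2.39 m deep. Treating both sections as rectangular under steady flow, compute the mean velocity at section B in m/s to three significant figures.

Q = A₁V₁ = (5.29×2.41) × 0.56 = 7.139 m³/s
A₂ = 6.48 × 2.39 = 15.49 m²
V₂ = Q/A₂ = 7.139/15.49 = 0.4610 m/s

0.461 m/s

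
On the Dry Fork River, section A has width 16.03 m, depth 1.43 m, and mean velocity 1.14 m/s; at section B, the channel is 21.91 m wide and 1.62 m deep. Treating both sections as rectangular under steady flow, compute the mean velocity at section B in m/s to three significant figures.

Q = A₁V₁ = (16.03×1.43) × 1.14 = 26.13 m³/s
A₂ = 21.91 × 1.62 = 35.49 m²
V₂ = Q/A₂ = 26.13/35.49 = 0.7362 m/s

0.736 m/s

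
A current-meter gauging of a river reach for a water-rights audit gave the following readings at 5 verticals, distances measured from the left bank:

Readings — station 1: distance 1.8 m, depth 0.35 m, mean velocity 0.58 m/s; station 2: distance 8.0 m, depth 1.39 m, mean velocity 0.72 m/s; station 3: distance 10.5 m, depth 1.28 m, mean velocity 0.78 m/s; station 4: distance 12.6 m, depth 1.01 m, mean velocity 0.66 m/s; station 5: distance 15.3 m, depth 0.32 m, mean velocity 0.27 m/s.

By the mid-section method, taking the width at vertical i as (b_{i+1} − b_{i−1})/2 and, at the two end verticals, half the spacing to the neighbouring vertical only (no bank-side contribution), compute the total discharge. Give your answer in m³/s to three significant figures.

w_1 = (8.0 − 1.8)/2 = 3.1 m; q_1 = 0.58 × 0.35 × 3.1 = 0.6293 m³/s
w_2 = (10.5 − 1.8)/2 = 4.35 m; q_2 = 0.72 × 1.39 × 4.35 = 4.353 m³/s
w_3 = (12.6 − 8.0)/2 = 2.3 m; q_3 = 0.78 × 1.28 × 2.3 = 2.296 m³/s
w_4 = (15.3 − 10.5)/2 = 2.4 m; q_4 = 0.66 × 1.01 × 2.4 = 1.600 m³/s
w_5 = (15.3 − 12.6)/2 = 1.35 m; q_5 = 0.27 × 0.32 × 1.35 = 0.1166 m³/s
Q = Σ qᵢ = 8.996 m³/s

9.00 m³/s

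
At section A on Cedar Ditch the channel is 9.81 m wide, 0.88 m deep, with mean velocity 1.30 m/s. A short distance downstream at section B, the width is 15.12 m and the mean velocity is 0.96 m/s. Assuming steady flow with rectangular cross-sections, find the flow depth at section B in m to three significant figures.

0.773 m

Q = A₁V₁ = (9.81×0.88) × 1.30 = 11.22 m³/s
d₂ = Q/(b₂ V₂) = 11.22/(15.12×0.96) = 0.7732 m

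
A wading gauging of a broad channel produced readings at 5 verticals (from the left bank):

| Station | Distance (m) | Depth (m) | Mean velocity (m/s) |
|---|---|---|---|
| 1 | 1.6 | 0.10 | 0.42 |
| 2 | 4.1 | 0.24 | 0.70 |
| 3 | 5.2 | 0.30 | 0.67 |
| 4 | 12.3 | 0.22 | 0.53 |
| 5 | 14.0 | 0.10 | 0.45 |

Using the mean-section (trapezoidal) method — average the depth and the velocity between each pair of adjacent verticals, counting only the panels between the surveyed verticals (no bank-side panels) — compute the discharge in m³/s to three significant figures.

1.68 m³/s

Panel 1-2: Δb = 2.5 m, d̄ = (0.10+0.24)/2 = 0.17, v̄ = (0.42+0.70)/2 = 0.56 → q = 2.5×0.17×0.56 = 0.2380 m³/s
Panel 2-3: Δb = 1.1 m, d̄ = (0.24+0.30)/2 = 0.27, v̄ = (0.70+0.67)/2 = 0.685 → q = 1.1×0.27×0.685 = 0.2034 m³/s
Panel 3-4: Δb = 7.1 m, d̄ = (0.30+0.22)/2 = 0.26, v̄ = (0.67+0.53)/2 = 0.6 → q = 7.1×0.26×0.6 = 1.108 m³/s
Panel 4-5: Δb = 1.7 m, d̄ = (0.22+0.10)/2 = 0.16, v̄ = (0.53+0.45)/2 = 0.49 → q = 1.7×0.16×0.49 = 0.1333 m³/s
Q = Σ q = 1.682 m³/s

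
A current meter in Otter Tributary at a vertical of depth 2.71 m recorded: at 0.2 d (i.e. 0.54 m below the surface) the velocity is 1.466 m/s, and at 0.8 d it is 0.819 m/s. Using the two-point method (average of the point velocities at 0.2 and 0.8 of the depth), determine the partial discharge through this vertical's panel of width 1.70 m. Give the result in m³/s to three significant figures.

5.26 m³/s

v̄ = (1.466 + 0.819) / 2 = 1.143 m/s
q = v̄ × d × w = 1.143 × 2.71 × 1.70 = 5.263 m³/s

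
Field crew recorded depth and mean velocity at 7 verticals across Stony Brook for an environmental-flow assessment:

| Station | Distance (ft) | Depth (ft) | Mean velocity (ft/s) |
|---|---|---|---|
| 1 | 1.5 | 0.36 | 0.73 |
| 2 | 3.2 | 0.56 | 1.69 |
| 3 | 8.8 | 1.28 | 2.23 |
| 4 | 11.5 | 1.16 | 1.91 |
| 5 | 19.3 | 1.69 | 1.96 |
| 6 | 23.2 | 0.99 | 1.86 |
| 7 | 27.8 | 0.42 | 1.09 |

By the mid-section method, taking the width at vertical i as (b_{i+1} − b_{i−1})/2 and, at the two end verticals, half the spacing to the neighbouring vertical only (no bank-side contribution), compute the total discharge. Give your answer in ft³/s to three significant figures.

w_1 = (3.2 − 1.5)/2 = 0.85 ft; q_1 = 0.73 × 0.36 × 0.85 = 0.2234 ft³/s
w_2 = (8.8 − 1.5)/2 = 3.65 ft; q_2 = 1.69 × 0.56 × 3.65 = 3.454 ft³/s
w_3 = (11.5 − 3.2)/2 = 4.15 ft; q_3 = 2.23 × 1.28 × 4.15 = 11.85 ft³/s
w_4 = (19.3 − 8.8)/2 = 5.25 ft; q_4 = 1.91 × 1.16 × 5.25 = 11.63 ft³/s
w_5 = (23.2 − 11.5)/2 = 5.85 ft; q_5 = 1.96 × 1.69 × 5.85 = 19.38 ft³/s
w_6 = (27.8 − 19.3)/2 = 4.25 ft; q_6 = 1.86 × 0.99 × 4.25 = 7.826 ft³/s
w_7 = (27.8 − 23.2)/2 = 2.3 ft; q_7 = 1.09 × 0.42 × 2.3 = 1.053 ft³/s
Q = Σ qᵢ = 55.41 ft³/s

55.4 ft³/s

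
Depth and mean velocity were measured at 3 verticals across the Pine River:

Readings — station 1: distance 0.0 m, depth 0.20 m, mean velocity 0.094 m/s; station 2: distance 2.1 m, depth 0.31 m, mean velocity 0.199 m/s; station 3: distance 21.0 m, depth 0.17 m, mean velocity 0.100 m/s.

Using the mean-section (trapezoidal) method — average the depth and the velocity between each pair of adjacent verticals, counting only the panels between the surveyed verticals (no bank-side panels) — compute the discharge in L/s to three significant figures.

Panel 1-2: Δb = 2.1 m, d̄ = (0.20+0.31)/2 = 0.255, v̄ = (0.094+0.199)/2 = 0.1465 → q = 2.1×0.255×0.1465 = 0.07845 m³/s
Panel 2-3: Δb = 18.9 m, d̄ = (0.31+0.17)/2 = 0.24, v̄ = (0.199+0.100)/2 = 0.1495 → q = 18.9×0.24×0.1495 = 0.6781 m³/s
Q = Σ q = 0.7566 m³/s
= 0.7566 × 1000 = 756.6 L/s

757 L/s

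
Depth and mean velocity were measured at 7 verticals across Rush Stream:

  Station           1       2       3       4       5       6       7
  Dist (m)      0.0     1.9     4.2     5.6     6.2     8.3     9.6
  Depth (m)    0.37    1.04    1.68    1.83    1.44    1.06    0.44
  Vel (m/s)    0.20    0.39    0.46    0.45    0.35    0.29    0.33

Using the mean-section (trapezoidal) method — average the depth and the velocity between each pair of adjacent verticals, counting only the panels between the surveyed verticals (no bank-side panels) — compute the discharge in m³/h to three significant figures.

15800 m³/h

Panel 1-2: Δb = 1.9 m, d̄ = (0.37+1.04)/2 = 0.705, v̄ = (0.20+0.39)/2 = 0.295 → q = 1.9×0.705×0.295 = 0.3952 m³/s
Panel 2-3: Δb = 2.3 m, d̄ = (1.04+1.68)/2 = 1.36, v̄ = (0.39+0.46)/2 = 0.425 → q = 2.3×1.36×0.425 = 1.329 m³/s
Panel 3-4: Δb = 1.4 m, d̄ = (1.68+1.83)/2 = 1.755, v̄ = (0.46+0.45)/2 = 0.455 → q = 1.4×1.755×0.455 = 1.118 m³/s
Panel 4-5: Δb = 0.6 m, d̄ = (1.83+1.44)/2 = 1.635, v̄ = (0.45+0.35)/2 = 0.4 → q = 0.6×1.635×0.4 = 0.3924 m³/s
Panel 5-6: Δb = 2.1 m, d̄ = (1.44+1.06)/2 = 1.25, v̄ = (0.35+0.29)/2 = 0.32 → q = 2.1×1.25×0.32 = 0.8400 m³/s
Panel 6-7: Δb = 1.3 m, d̄ = (1.06+0.44)/2 = 0.75, v̄ = (0.29+0.33)/2 = 0.31 → q = 1.3×0.75×0.31 = 0.3023 m³/s
Q = Σ q = 4.377 m³/s
= 4.377 × 3600 = 15760 m³/h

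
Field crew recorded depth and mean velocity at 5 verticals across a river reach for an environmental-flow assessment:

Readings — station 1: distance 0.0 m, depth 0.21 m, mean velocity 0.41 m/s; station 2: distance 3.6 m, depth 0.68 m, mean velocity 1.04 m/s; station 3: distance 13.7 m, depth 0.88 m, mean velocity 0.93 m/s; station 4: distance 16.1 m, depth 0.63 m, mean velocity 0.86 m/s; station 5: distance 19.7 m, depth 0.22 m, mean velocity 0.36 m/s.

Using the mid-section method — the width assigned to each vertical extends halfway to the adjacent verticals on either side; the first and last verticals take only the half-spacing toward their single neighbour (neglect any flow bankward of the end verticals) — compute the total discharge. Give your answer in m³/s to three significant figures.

w_1 = (3.6 − 0.0)/2 = 1.8 m; q_1 = 0.41 × 0.21 × 1.8 = 0.1550 m³/s
w_2 = (13.7 − 0.0)/2 = 6.85 m; q_2 = 1.04 × 0.68 × 6.85 = 4.844 m³/s
w_3 = (16.1 − 3.6)/2 = 6.25 m; q_3 = 0.93 × 0.88 × 6.25 = 5.115 m³/s
w_4 = (19.7 − 13.7)/2 = 3 m; q_4 = 0.86 × 0.63 × 3 = 1.625 m³/s
w_5 = (19.7 − 16.1)/2 = 1.8 m; q_5 = 0.36 × 0.22 × 1.8 = 0.1426 m³/s
Q = Σ qᵢ = 11.88 m³/s

11.9 m³/s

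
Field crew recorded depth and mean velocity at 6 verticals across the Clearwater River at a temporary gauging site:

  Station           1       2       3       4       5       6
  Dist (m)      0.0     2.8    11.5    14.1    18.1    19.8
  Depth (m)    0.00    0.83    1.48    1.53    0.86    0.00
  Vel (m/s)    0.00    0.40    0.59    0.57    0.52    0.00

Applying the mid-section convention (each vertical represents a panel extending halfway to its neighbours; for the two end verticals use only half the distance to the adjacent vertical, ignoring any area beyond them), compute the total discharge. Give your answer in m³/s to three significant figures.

w_2 = (11.5 − 0.0)/2 = 5.75 m; q_2 = 0.40 × 0.83 × 5.75 = 1.909 m³/s
w_3 = (14.1 − 2.8)/2 = 5.65 m; q_3 = 0.59 × 1.48 × 5.65 = 4.934 m³/s
w_4 = (18.1 − 11.5)/2 = 3.3 m; q_4 = 0.57 × 1.53 × 3.3 = 2.878 m³/s
w_5 = (19.8 − 14.1)/2 = 2.85 m; q_5 = 0.52 × 0.86 × 2.85 = 1.275 m³/s
Stations 1, 6 contribute zero (depth or velocity is 0).
Q = Σ qᵢ = 11.00 m³/s

11.0 m³/s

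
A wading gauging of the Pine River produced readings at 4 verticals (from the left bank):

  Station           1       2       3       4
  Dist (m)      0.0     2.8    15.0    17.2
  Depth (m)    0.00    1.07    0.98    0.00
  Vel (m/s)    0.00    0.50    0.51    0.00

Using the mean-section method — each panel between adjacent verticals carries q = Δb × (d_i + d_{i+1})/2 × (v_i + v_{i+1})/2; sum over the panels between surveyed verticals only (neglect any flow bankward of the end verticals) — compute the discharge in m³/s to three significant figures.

Panel 1-2: Δb = 2.8 m, d̄ = (0.00+1.07)/2 = 0.535, v̄ = (0.00+0.50)/2 = 0.25 → q = 2.8×0.535×0.25 = 0.3745 m³/s
Panel 2-3: Δb = 12.2 m, d̄ = (1.07+0.98)/2 = 1.025, v̄ = (0.50+0.51)/2 = 0.505 → q = 12.2×1.025×0.505 = 6.315 m³/s
Panel 3-4: Δb = 2.2 m, d̄ = (0.98+0.00)/2 = 0.49, v̄ = (0.51+0.00)/2 = 0.255 → q = 2.2×0.49×0.255 = 0.2749 m³/s
Q = Σ q = 6.964 m³/s

6.96 m³/s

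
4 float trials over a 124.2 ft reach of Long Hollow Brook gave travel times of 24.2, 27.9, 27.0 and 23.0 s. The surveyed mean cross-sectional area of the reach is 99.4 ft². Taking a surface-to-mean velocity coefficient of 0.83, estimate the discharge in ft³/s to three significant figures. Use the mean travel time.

401 ft³/s

t̄ = (24.2 + 27.9 + 27.0 + 23.0) / 4 = 25.525 s
v_surface = L / t̄ = 124.2 / 25.525 = 4.866 ft/s
v_mean = 0.83 × 4.866 = 4.039 ft/s
Q = A × v_mean = 99.4 × 4.039 = 401.4 ft³/s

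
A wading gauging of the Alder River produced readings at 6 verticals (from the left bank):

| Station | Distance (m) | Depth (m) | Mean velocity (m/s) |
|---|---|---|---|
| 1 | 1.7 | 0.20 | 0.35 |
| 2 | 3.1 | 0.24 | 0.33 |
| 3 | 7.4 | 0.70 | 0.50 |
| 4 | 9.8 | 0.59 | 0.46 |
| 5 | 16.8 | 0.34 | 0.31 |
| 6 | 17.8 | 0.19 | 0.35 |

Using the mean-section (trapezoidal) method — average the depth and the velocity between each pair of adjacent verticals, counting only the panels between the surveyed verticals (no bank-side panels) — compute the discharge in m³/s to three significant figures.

Panel 1-2: Δb = 1.4 m, d̄ = (0.20+0.24)/2 = 0.22, v̄ = (0.35+0.33)/2 = 0.34 → q = 1.4×0.22×0.34 = 0.1047 m³/s
Panel 2-3: Δb = 4.3 m, d̄ = (0.24+0.70)/2 = 0.47, v̄ = (0.33+0.50)/2 = 0.415 → q = 4.3×0.47×0.415 = 0.8387 m³/s
Panel 3-4: Δb = 2.4 m, d̄ = (0.70+0.59)/2 = 0.645, v̄ = (0.50+0.46)/2 = 0.48 → q = 2.4×0.645×0.48 = 0.7430 m³/s
Panel 4-5: Δb = 7 m, d̄ = (0.59+0.34)/2 = 0.465, v̄ = (0.46+0.31)/2 = 0.385 → q = 7×0.465×0.385 = 1.253 m³/s
Panel 5-6: Δb = 1 m, d̄ = (0.34+0.19)/2 = 0.265, v̄ = (0.31+0.35)/2 = 0.33 → q = 1×0.265×0.33 = 0.08745 m³/s
Q = Σ q = 3.027 m³/s

3.03 m³/s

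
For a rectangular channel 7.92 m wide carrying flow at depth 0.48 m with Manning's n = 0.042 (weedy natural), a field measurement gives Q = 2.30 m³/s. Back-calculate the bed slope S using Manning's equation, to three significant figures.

0.00200

A = b·y = 7.92 × 0.48 = 3.802 m²
P = b + 2y = 7.92 + 2×0.48 = 8.880 m
R = A/P = 3.802/8.880 = 0.4281 m
S = (Q·n / (1·A·R^(2/3)))² = (2.30×0.042 / (1×3.802×0.5680))² = 0.002001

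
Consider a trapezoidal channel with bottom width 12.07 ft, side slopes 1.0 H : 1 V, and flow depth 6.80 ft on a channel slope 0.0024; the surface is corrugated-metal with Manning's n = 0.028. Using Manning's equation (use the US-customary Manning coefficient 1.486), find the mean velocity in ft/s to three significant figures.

6.66 ft/s

A = (b + z·y)·y = (12.07 + 1.0×6.80)×6.80 = 128.3 ft²
P = b + 2y√(1+z²) = 12.07 + 2×6.80×√(1+1.0²) = 31.30 ft
R = A/P = 128.3/31.30 = 4.099 ft
Q = (1.486/n)·A·R^(2/3)·S^(1/2) = (1.486/0.028) × 128.3 × 4.099^(2/3) × 0.0024^(1/2) = 854.5 ft³/s
V = Q/A = 854.5/128.3 = 6.659 ft/s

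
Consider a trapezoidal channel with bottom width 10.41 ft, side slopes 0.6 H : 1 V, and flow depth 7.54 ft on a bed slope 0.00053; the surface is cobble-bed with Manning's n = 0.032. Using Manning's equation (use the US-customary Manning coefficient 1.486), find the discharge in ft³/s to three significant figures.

304 ft³/s

A = (b + z·y)·y = (10.41 + 0.6×7.54)×7.54 = 112.6 ft²
P = b + 2y√(1+z²) = 10.41 + 2×7.54×√(1+0.6²) = 28.00 ft
R = A/P = 112.6/28.00 = 4.022 ft
Q = (1.486/n)·A·R^(2/3)·S^(1/2) = (1.486/0.032) × 112.6 × 4.022^(2/3) × 0.00053^(1/2) = 304.5 ft³/s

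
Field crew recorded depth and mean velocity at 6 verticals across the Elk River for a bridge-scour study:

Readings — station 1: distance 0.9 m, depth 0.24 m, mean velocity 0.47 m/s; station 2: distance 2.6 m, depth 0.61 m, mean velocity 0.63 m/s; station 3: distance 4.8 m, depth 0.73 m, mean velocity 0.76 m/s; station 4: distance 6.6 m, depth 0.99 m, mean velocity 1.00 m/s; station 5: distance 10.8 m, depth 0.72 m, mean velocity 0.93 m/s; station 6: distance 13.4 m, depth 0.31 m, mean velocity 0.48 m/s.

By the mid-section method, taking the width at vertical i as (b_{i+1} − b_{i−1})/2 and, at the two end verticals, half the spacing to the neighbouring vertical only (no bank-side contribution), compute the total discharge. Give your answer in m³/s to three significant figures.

w_1 = (2.6 − 0.9)/2 = 0.85 m; q_1 = 0.47 × 0.24 × 0.85 = 0.09588 m³/s
w_2 = (4.8 − 0.9)/2 = 1.95 m; q_2 = 0.63 × 0.61 × 1.95 = 0.7494 m³/s
w_3 = (6.6 − 2.6)/2 = 2 m; q_3 = 0.76 × 0.73 × 2 = 1.110 m³/s
w_4 = (10.8 − 4.8)/2 = 3 m; q_4 = 1.00 × 0.99 × 3 = 2.970 m³/s
w_5 = (13.4 − 6.6)/2 = 3.4 m; q_5 = 0.93 × 0.72 × 3.4 = 2.277 m³/s
w_6 = (13.4 − 10.8)/2 = 1.3 m; q_6 = 0.48 × 0.31 × 1.3 = 0.1934 m³/s
Q = Σ qᵢ = 7.395 m³/s

7.39 m³/s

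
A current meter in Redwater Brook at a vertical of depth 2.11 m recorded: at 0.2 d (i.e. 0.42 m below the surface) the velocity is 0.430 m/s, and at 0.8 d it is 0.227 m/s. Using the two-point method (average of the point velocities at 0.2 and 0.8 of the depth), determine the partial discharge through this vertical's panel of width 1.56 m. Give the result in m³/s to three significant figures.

v̄ = (0.430 + 0.227) / 2 = 0.3285 m/s
q = v̄ × d × w = 0.3285 × 2.11 × 1.56 = 1.081 m³/s

1.08 m³/s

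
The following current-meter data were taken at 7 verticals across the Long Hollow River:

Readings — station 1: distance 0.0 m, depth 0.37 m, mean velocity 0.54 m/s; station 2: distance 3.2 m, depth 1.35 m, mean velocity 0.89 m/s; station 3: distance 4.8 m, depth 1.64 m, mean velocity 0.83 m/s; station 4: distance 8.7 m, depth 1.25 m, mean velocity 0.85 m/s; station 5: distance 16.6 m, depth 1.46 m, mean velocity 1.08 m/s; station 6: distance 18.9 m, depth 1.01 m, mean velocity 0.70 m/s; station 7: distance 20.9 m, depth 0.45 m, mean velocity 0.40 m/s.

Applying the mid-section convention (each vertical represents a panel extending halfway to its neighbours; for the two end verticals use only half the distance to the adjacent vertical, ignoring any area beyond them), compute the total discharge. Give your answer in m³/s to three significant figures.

w_1 = (3.2 − 0.0)/2 = 1.6 m; q_1 = 0.54 × 0.37 × 1.6 = 0.3197 m³/s
w_2 = (4.8 − 0.0)/2 = 2.4 m; q_2 = 0.89 × 1.35 × 2.4 = 2.884 m³/s
w_3 = (8.7 − 3.2)/2 = 2.75 m; q_3 = 0.83 × 1.64 × 2.75 = 3.743 m³/s
w_4 = (16.6 − 4.8)/2 = 5.9 m; q_4 = 0.85 × 1.25 × 5.9 = 6.269 m³/s
w_5 = (18.9 − 8.7)/2 = 5.1 m; q_5 = 1.08 × 1.46 × 5.1 = 8.042 m³/s
w_6 = (20.9 − 16.6)/2 = 2.15 m; q_6 = 0.70 × 1.01 × 2.15 = 1.520 m³/s
w_7 = (20.9 − 18.9)/2 = 1 m; q_7 = 0.40 × 0.45 × 1 = 0.1800 m³/s
Q = Σ qᵢ = 22.96 m³/s

23.0 m³/s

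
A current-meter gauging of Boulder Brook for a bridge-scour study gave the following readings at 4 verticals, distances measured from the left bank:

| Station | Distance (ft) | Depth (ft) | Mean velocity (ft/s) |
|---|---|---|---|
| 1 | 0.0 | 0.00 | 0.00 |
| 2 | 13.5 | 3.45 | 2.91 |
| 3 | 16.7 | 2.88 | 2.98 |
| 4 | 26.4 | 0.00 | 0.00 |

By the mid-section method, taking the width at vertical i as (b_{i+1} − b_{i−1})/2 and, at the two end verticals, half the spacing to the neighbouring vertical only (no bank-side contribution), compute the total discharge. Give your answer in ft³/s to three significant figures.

w_2 = (16.7 − 0.0)/2 = 8.35 ft; q_2 = 2.91 × 3.45 × 8.35 = 83.83 ft³/s
w_3 = (26.4 − 13.5)/2 = 6.45 ft; q_3 = 2.98 × 2.88 × 6.45 = 55.36 ft³/s
Stations 1, 4 contribute zero (depth or velocity is 0).
Q = Σ qᵢ = 139.2 ft³/s

139 ft³/s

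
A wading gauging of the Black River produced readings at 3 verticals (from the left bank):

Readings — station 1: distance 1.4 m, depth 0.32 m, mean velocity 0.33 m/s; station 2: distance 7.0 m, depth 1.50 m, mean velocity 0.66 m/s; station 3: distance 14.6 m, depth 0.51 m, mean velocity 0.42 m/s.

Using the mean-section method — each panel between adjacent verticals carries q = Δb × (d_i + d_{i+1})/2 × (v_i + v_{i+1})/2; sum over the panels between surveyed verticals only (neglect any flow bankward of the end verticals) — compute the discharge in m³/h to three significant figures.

Panel 1-2: Δb = 5.6 m, d̄ = (0.32+1.50)/2 = 0.91, v̄ = (0.33+0.66)/2 = 0.495 → q = 5.6×0.91×0.495 = 2.523 m³/s
Panel 2-3: Δb = 7.6 m, d̄ = (1.50+0.51)/2 = 1.005, v̄ = (0.66+0.42)/2 = 0.54 → q = 7.6×1.005×0.54 = 4.125 m³/s
Q = Σ q = 6.647 m³/s
= 6.647 × 3600 = 23930 m³/h

23900 m³/h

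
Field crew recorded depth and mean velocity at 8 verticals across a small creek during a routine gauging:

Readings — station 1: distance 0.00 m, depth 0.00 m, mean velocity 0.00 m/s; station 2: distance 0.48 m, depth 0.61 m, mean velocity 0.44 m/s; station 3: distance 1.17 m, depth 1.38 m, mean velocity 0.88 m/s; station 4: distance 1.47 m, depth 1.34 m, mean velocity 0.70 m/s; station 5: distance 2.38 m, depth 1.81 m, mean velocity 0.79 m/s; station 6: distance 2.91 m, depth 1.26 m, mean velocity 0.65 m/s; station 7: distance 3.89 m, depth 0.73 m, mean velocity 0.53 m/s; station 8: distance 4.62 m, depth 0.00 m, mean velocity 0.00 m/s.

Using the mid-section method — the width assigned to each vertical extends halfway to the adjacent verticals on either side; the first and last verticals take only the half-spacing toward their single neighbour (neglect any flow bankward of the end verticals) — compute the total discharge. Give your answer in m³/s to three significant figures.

3.30 m³/s

w_2 = (1.17 − 0.00)/2 = 0.585 m; q_2 = 0.44 × 0.61 × 0.585 = 0.1570 m³/s
w_3 = (1.47 − 0.48)/2 = 0.495 m; q_3 = 0.88 × 1.38 × 0.495 = 0.6011 m³/s
w_4 = (2.38 − 1.17)/2 = 0.605 m; q_4 = 0.70 × 1.34 × 0.605 = 0.5675 m³/s
w_5 = (2.91 − 1.47)/2 = 0.72 m; q_5 = 0.79 × 1.81 × 0.72 = 1.030 m³/s
w_6 = (3.89 − 2.38)/2 = 0.755 m; q_6 = 0.65 × 1.26 × 0.755 = 0.6183 m³/s
w_7 = (4.62 − 2.91)/2 = 0.855 m; q_7 = 0.53 × 0.73 × 0.855 = 0.3308 m³/s
Stations 1, 8 contribute zero (depth or velocity is 0).
Q = Σ qᵢ = 3.304 m³/s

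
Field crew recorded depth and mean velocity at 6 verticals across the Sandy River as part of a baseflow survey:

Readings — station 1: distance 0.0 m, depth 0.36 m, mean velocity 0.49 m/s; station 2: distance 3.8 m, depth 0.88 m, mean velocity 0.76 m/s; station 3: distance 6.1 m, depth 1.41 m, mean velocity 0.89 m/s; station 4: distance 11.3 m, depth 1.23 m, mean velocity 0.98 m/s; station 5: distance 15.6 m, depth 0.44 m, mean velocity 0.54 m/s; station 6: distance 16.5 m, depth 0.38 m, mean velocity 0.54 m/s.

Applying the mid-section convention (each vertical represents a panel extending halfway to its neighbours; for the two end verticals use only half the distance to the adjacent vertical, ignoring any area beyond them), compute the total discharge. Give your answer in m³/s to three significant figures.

13.5 m³/s

w_1 = (3.8 − 0.0)/2 = 1.9 m; q_1 = 0.49 × 0.36 × 1.9 = 0.3352 m³/s
w_2 = (6.1 − 0.0)/2 = 3.05 m; q_2 = 0.76 × 0.88 × 3.05 = 2.040 m³/s
w_3 = (11.3 − 3.8)/2 = 3.75 m; q_3 = 0.89 × 1.41 × 3.75 = 4.706 m³/s
w_4 = (15.6 − 6.1)/2 = 4.75 m; q_4 = 0.98 × 1.23 × 4.75 = 5.726 m³/s
w_5 = (16.5 − 11.3)/2 = 2.6 m; q_5 = 0.54 × 0.44 × 2.6 = 0.6178 m³/s
w_6 = (16.5 − 15.6)/2 = 0.45 m; q_6 = 0.54 × 0.38 × 0.45 = 0.09234 m³/s
Q = Σ qᵢ = 13.52 m³/s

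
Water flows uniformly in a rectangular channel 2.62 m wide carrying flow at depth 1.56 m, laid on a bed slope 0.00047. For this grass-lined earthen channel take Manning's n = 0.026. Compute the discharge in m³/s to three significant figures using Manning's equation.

A = b·y = 2.62 × 1.56 = 4.087 m²
P = b + 2y = 2.62 + 2×1.56 = 5.740 m
R = A/P = 4.087/5.740 = 0.7121 m
Q = (1/n)·A·R^(2/3)·S^(1/2) = (1/0.026) × 4.087 × 0.7121^(2/3) × 0.00047^(1/2) = 2.718 m³/s

2.72 m³/s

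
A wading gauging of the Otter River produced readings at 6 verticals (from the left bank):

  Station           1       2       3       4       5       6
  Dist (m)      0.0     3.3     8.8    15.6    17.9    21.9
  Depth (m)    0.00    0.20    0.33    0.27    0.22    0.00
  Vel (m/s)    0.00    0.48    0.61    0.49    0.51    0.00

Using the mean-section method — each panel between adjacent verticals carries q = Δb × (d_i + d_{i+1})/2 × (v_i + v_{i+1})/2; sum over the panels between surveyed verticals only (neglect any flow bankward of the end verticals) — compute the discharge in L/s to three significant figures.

Panel 1-2: Δb = 3.3 m, d̄ = (0.00+0.20)/2 = 0.1, v̄ = (0.00+0.48)/2 = 0.24 → q = 3.3×0.1×0.24 = 0.07920 m³/s
Panel 2-3: Δb = 5.5 m, d̄ = (0.20+0.33)/2 = 0.265, v̄ = (0.48+0.61)/2 = 0.545 → q = 5.5×0.265×0.545 = 0.7943 m³/s
Panel 3-4: Δb = 6.8 m, d̄ = (0.33+0.27)/2 = 0.3, v̄ = (0.61+0.49)/2 = 0.55 → q = 6.8×0.3×0.55 = 1.122 m³/s
Panel 4-5: Δb = 2.3 m, d̄ = (0.27+0.22)/2 = 0.245, v̄ = (0.49+0.51)/2 = 0.5 → q = 2.3×0.245×0.5 = 0.2818 m³/s
Panel 5-6: Δb = 4 m, d̄ = (0.22+0.00)/2 = 0.11, v̄ = (0.51+0.00)/2 = 0.255 → q = 4×0.11×0.255 = 0.1122 m³/s
Q = Σ q = 2.389 m³/s
= 2.389 × 1000 = 2389 L/s

2390 L/s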